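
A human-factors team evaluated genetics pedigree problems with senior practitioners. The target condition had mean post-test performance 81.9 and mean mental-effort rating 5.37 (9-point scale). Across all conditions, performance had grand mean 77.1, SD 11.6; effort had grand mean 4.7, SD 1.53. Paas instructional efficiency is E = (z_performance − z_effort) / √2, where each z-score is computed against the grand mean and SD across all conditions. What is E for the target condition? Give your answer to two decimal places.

z_performance = (81.9 − 77.1) / 11.6 = 4.8000 / 11.6 = 0.4138.
z_effort = (5.37 − 4.7) / 1.53 = 0.6700 / 1.53 = 0.4379.
z_P − z_E = 0.4138 − 0.4379 = -0.0241.
E = -0.0241 / √2 = -0.0241 / 1.41421 = -0.0170 ≈ -0.02.

-0.02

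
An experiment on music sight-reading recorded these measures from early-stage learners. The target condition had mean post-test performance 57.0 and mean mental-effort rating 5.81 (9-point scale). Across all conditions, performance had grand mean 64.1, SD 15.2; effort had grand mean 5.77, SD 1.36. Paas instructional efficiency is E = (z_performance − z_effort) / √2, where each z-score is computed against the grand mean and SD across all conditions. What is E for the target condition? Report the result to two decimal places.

-0.35

z_performance = (57.0 − 64.1) / 15.2 = -7.1000 / 15.2 = -0.4671.
z_effort = (5.81 − 5.77) / 1.36 = 0.0400 / 1.36 = 0.0294.
z_P − z_E = -0.4671 − 0.0294 = -0.4965.
E = -0.4965 / √2 = -0.4965 / 1.41421 = -0.3511 ≈ -0.35.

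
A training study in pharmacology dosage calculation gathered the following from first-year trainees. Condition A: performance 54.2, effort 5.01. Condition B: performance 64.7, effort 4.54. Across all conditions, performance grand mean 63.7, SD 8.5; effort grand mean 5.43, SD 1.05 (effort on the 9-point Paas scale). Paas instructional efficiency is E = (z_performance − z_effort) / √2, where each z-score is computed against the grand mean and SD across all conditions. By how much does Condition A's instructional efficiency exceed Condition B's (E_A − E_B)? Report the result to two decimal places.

-1.19

Condition A: z_P = (54.2 − 63.7)/8.5 = -1.1176; z_E = (5.01 − 5.43)/1.05 = -0.4000; E_A = (-1.1176 − (-0.4000))/√2 = -0.5074.
Condition B: z_P = (64.7 − 63.7)/8.5 = 0.1176; z_E = (4.54 − 5.43)/1.05 = -0.8476; E_B = (0.1176 − (-0.8476))/√2 = 0.6825.
E_A − E_B = -0.5074 − 0.6825 = -1.1899 ≈ -1.19.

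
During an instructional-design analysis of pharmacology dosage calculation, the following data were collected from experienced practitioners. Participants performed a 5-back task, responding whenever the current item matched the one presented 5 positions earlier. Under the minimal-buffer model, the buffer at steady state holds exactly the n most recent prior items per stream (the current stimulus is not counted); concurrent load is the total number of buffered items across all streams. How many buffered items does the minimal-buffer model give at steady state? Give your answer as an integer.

5

The buffer holds the 5 most recent prior items.
Steady-state concurrent load = 5 items.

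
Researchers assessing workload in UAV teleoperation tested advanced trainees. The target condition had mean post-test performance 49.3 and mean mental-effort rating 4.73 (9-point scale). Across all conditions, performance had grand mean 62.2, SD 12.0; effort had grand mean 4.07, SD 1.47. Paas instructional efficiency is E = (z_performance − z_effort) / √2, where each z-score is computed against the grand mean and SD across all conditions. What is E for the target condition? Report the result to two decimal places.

z_performance = (49.3 − 62.2) / 12.0 = -12.9000 / 12.0 = -1.0750.
z_effort = (4.73 − 4.07) / 1.47 = 0.6600 / 1.47 = 0.4490.
z_P − z_E = -1.0750 − 0.4490 = -1.5240.
E = -1.5240 / √2 = -1.5240 / 1.41421 = -1.0776 ≈ -1.08.

-1.08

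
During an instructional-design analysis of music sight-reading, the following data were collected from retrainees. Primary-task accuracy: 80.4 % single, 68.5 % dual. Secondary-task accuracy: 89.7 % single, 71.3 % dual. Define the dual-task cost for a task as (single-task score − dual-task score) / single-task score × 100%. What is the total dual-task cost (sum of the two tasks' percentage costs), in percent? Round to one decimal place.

35.3

Primary cost = (80.4 − 68.5) / 80.4 × 100% = 14.8010%.
Secondary cost = (89.7 − 71.3) / 89.7 × 100% = 20.5128%.
Total = 14.8010% + 20.5128% = 35.3138% ≈ 35.3%.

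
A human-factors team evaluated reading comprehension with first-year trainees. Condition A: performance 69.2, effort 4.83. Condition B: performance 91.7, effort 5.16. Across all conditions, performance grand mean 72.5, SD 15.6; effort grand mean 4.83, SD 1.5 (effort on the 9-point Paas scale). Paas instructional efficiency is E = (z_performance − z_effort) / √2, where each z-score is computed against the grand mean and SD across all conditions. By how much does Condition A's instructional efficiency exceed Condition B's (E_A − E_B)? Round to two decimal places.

-0.86

Condition A: z_P = (69.2 − 72.5)/15.6 = -0.2115; z_E = (4.83 − 4.83)/1.5 = 0.0000; E_A = (-0.2115 − 0.0000)/√2 = -0.1496.
Condition B: z_P = (91.7 − 72.5)/15.6 = 1.2308; z_E = (5.16 − 4.83)/1.5 = 0.2200; E_B = (1.2308 − 0.2200)/√2 = 0.7147.
E_A − E_B = -0.1496 − 0.7147 = -0.8643 ≈ -0.86.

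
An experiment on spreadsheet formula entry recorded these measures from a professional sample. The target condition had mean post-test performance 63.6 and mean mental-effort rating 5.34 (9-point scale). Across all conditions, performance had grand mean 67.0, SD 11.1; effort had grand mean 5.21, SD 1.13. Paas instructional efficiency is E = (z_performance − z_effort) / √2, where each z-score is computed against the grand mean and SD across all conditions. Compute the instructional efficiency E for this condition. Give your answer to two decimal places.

z_performance = (63.6 − 67.0) / 11.1 = -3.4000 / 11.1 = -0.3063.
z_effort = (5.34 − 5.21) / 1.13 = 0.1300 / 1.13 = 0.1150.
z_P − z_E = -0.3063 − 0.1150 = -0.4213.
E = -0.4213 / √2 = -0.4213 / 1.41421 = -0.2979 ≈ -0.30.

-0.30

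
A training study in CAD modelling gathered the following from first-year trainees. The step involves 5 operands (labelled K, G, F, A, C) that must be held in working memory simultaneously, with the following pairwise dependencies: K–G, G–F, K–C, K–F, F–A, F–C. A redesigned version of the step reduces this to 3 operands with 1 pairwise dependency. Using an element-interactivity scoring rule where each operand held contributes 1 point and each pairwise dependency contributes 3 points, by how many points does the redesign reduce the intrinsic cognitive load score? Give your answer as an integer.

17

Original: 5 × 1 + 6 × 3 = 5 + 18 = 23.
Redesigned: 3 × 1 + 1 × 3 = 3 + 3 = 6.
Reduction = 23 − 6 = 17.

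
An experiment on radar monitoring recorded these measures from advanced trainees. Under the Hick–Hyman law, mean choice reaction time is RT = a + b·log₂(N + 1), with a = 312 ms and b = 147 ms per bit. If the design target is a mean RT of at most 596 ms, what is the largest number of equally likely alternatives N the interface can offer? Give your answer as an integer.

Set 312 + 147·log₂(N + 1) ≤ 596.
log₂(N + 1) ≤ (596 − 312) / 147 = 1.9320.
N + 1 ≤ 2^1.9320 = 3.8158.
N ≤ 2.8158, so the largest integer N is 2.

2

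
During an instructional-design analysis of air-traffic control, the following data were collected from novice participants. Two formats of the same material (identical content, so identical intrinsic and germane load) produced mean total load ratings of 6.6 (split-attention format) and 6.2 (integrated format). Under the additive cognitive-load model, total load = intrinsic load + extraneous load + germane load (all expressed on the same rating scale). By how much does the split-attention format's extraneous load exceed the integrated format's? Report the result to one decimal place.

Intrinsic and germane load are equal across formats, so the difference in total load equals the difference in extraneous load.
Extraneous-load difference = 6.6 − 6.2 = 0.4.

0.4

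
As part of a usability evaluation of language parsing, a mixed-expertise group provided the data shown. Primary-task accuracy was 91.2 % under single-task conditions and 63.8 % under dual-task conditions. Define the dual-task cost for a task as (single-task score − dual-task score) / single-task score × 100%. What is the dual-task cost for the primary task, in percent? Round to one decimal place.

Cost = (91.2 − 63.8) / 91.2 × 100%
     = 27.4000 / 91.2 × 100% = 30.0439%.
≈ 30.0%.

30.0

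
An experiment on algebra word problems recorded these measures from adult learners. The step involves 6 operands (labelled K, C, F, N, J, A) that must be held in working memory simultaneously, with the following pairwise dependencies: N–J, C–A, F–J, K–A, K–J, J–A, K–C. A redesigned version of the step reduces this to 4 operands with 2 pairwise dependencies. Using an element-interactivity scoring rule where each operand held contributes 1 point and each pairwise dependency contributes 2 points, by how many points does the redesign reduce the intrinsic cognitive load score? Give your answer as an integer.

Original: 6 × 1 + 7 × 2 = 6 + 14 = 20.
Redesigned: 4 × 1 + 2 × 2 = 4 + 4 = 8.
Reduction = 20 − 8 = 12.

12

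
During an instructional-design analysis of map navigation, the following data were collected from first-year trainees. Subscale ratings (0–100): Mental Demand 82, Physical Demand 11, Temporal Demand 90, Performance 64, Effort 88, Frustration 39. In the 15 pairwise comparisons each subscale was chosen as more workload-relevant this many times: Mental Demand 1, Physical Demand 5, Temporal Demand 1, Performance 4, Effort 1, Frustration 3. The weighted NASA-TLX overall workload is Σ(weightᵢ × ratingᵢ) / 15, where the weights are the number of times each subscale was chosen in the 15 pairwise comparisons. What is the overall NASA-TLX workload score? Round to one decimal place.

45.9

The tallies are the weights (they sum to 15).
Weighted sum = 1·82 + 5·11 + 1·90 + 4·64 + 1·88 + 3·39
            = 82 + 55 + 90 + 256 + 88 + 117 = 688.
Overall workload = 688 / 15 = 45.8667 ≈ 45.9.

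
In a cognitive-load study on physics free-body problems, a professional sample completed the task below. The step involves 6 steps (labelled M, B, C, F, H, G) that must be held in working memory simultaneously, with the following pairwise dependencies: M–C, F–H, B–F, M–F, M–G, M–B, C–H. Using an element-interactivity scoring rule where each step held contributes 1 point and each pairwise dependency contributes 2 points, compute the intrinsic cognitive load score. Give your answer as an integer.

Count of steps held simultaneously: 6.
Count of pairwise dependencies listed: 7.
Element contribution: 6 × 1 = 6.
Interaction contribution: 7 × 2 = 14.
Intrinsic load = 6 + 14 = 20.

20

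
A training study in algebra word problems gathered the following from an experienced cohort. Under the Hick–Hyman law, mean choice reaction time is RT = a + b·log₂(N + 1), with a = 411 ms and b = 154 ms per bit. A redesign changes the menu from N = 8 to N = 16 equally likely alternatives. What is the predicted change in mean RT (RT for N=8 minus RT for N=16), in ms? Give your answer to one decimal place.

-141.3

RT(8) = 411 + 154·log₂(9) = 411 + 154·3.1699 = 899.1646 ms.
RT(16) = 411 + 154·log₂(17) = 411 + 154·4.0875 = 1040.4750 ms.
Difference = 899.1646 − 1040.4750 = -141.3104 ≈ -141.3 ms.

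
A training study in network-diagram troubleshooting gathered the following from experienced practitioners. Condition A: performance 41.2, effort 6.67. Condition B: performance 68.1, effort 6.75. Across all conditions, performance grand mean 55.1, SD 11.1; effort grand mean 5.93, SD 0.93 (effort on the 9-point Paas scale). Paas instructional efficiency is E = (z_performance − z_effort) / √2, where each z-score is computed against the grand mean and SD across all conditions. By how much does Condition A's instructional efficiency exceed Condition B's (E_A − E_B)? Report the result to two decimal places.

Condition A: z_P = (41.2 − 55.1)/11.1 = -1.2523; z_E = (6.67 − 5.93)/0.93 = 0.7957; E_A = (-1.2523 − 0.7957)/√2 = -1.4482.
Condition B: z_P = (68.1 − 55.1)/11.1 = 1.1712; z_E = (6.75 − 5.93)/0.93 = 0.8817; E_B = (1.1712 − 0.8817)/√2 = 0.2047.
E_A − E_B = -1.4482 − 0.2047 = -1.6529 ≈ -1.65.

-1.65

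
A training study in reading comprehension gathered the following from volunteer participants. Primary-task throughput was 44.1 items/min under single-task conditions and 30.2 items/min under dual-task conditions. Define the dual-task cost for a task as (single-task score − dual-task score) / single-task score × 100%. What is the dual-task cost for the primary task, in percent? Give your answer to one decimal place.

31.5

Cost = (44.1 − 30.2) / 44.1 × 100%
     = 13.9000 / 44.1 × 100% = 31.5193%.
≈ 31.5%.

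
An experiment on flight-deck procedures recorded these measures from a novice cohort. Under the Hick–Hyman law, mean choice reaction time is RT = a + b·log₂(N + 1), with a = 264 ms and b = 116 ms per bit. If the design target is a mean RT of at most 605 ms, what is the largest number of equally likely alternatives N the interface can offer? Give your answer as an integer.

Set 264 + 116·log₂(N + 1) ≤ 605.
log₂(N + 1) ≤ (605 − 264) / 116 = 2.9397.
N + 1 ≤ 2^2.9397 = 7.6725.
N ≤ 6.6725, so the largest integer N is 6.

6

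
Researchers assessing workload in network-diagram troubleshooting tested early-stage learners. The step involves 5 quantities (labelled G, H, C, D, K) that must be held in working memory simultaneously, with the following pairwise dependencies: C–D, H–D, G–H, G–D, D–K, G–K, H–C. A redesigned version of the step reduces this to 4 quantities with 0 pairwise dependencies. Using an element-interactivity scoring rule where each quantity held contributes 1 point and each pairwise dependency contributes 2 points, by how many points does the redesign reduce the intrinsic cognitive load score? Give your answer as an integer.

15

Original: 5 × 1 + 7 × 2 = 5 + 14 = 19.
Redesigned: 4 × 1 + 0 × 2 = 4 + 0 = 4.
Reduction = 19 − 4 = 15.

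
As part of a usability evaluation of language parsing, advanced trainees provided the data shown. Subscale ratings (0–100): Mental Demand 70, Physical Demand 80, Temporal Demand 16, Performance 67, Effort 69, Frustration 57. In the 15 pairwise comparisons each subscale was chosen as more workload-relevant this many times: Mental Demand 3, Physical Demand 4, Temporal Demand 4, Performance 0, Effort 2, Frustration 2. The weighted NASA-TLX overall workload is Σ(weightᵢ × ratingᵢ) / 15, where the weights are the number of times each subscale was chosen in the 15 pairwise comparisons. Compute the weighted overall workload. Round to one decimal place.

The tallies are the weights (they sum to 15).
Weighted sum = 3·70 + 4·80 + 4·16 + 0·67 + 2·69 + 2·57
            = 210 + 320 + 64 + 0 + 138 + 114 = 846.
Overall workload = 846 / 15 = 56.4000 ≈ 56.4.

56.4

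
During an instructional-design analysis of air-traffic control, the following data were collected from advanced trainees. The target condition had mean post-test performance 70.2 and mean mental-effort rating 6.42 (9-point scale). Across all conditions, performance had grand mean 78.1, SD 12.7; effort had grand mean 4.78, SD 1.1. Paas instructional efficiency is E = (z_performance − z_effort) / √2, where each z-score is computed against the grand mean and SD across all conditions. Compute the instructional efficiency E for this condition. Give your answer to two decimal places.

z_performance = (70.2 − 78.1) / 12.7 = -7.9000 / 12.7 = -0.6220.
z_effort = (6.42 − 4.78) / 1.1 = 1.6400 / 1.1 = 1.4909.
z_P − z_E = -0.6220 − 1.4909 = -2.1129.
E = -2.1129 / √2 = -2.1129 / 1.41421 = -1.4940 ≈ -1.49.

-1.49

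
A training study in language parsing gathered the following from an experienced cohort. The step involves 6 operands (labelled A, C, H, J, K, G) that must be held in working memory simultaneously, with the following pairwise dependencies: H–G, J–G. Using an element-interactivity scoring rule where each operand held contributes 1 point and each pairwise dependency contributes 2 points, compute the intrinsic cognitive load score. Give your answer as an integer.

10

Count of operands held simultaneously: 6.
Count of pairwise dependencies listed: 2.
Element contribution: 6 × 1 = 6.
Interaction contribution: 2 × 2 = 4.
Intrinsic load = 6 + 4 = 10.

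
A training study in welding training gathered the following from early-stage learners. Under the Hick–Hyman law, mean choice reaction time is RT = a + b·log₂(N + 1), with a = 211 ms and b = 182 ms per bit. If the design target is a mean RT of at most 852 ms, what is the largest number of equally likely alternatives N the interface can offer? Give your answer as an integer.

Set 211 + 182·log₂(N + 1) ≤ 852.
log₂(N + 1) ≤ (852 − 211) / 182 = 3.5220.
N + 1 ≤ 2^3.5220 = 11.4876.
N ≤ 10.4876, so the largest integer N is 10.

10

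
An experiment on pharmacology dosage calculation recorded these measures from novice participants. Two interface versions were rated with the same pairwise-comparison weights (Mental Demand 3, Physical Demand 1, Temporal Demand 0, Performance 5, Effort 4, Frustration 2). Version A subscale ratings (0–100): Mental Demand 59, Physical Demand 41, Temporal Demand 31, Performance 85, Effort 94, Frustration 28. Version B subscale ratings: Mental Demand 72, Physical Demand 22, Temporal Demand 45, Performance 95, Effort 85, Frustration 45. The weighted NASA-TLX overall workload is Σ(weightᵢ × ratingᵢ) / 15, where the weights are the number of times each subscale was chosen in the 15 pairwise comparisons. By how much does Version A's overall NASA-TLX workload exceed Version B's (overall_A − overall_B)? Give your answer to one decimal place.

-4.5

Version A weighted sum = 3·59 + 1·41 + 0·31 + 5·85 + 4·94 + 2·28 = 177 + 41 + 0 + 425 + 376 + 56 = 1075; overall_A = 1075/15 = 71.6667.
Version B weighted sum = 3·72 + 1·22 + 0·45 + 5·95 + 4·85 + 2·45 = 216 + 22 + 0 + 475 + 340 + 90 = 1143; overall_B = 1143/15 = 76.2000.
Difference = 71.6667 − 76.2000 = -4.5333 ≈ -4.5.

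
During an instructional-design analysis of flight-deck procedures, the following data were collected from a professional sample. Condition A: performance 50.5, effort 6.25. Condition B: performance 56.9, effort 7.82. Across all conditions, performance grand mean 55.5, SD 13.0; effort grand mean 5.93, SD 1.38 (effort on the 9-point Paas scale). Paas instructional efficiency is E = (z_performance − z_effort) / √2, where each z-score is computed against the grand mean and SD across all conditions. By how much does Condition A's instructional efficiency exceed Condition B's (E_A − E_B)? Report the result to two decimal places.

0.46

Condition A: z_P = (50.5 − 55.5)/13.0 = -0.3846; z_E = (6.25 − 5.93)/1.38 = 0.2319; E_A = (-0.3846 − 0.2319)/√2 = -0.4359.
Condition B: z_P = (56.9 − 55.5)/13.0 = 0.1077; z_E = (7.82 − 5.93)/1.38 = 1.3696; E_B = (0.1077 − 1.3696)/√2 = -0.8923.
E_A − E_B = -0.4359 − (-0.8923) = 0.4564 ≈ 0.46.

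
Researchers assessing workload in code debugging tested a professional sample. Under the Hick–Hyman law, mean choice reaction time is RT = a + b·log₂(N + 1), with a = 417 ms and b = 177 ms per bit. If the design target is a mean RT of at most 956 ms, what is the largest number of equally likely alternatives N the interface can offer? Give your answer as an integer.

Set 417 + 177·log₂(N + 1) ≤ 956.
log₂(N + 1) ≤ (956 − 417) / 177 = 3.0452.
N + 1 ≤ 2^3.0452 = 8.2546.
N ≤ 7.2546, so the largest integer N is 7.

7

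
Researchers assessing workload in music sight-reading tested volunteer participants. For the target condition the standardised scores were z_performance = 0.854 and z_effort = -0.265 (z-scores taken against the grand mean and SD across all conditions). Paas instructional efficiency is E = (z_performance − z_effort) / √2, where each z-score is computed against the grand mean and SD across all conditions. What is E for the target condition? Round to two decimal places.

z_P − z_E = 0.854 − (-0.265) = 1.1190.
E = 1.1190 / √2 = 1.1190 / 1.41421 = 0.7913 ≈ 0.79.

0.79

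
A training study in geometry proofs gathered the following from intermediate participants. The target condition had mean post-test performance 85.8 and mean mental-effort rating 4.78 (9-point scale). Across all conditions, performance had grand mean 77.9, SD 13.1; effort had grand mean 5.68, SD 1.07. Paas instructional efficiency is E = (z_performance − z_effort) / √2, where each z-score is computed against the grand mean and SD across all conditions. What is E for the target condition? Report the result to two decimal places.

z_performance = (85.8 − 77.9) / 13.1 = 7.9000 / 13.1 = 0.6031.
z_effort = (4.78 − 5.68) / 1.07 = -0.9000 / 1.07 = -0.8411.
z_P − z_E = 0.6031 − (-0.8411) = 1.4442.
E = 1.4442 / √2 = 1.4442 / 1.41421 = 1.0212 ≈ 1.02.

1.02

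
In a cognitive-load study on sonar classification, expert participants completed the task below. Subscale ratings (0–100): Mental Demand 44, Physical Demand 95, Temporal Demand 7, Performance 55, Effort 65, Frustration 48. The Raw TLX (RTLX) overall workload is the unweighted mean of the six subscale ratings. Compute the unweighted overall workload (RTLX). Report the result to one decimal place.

52.3

Sum of ratings = 44 + 95 + 7 + 55 + 65 + 48 = 314.
RTLX = 314 / 6 = 52.3333 ≈ 52.3.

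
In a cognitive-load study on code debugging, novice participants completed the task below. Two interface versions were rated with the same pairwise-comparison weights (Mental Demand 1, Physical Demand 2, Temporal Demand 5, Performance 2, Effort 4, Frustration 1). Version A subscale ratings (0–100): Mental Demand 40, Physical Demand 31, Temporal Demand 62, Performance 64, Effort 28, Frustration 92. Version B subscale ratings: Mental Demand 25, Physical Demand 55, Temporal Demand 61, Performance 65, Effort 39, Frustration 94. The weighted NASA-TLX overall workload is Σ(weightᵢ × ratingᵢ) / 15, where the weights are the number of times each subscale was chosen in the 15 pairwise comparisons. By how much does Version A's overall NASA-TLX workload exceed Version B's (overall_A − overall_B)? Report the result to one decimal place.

-5.1

Version A weighted sum = 1·40 + 2·31 + 5·62 + 2·64 + 4·28 + 1·92 = 40 + 62 + 310 + 128 + 112 + 92 = 744; overall_A = 744/15 = 49.6000.
Version B weighted sum = 1·25 + 2·55 + 5·61 + 2·65 + 4·39 + 1·94 = 25 + 110 + 305 + 130 + 156 + 94 = 820; overall_B = 820/15 = 54.6667.
Difference = 49.6000 − 54.6667 = -5.0667 ≈ -5.1.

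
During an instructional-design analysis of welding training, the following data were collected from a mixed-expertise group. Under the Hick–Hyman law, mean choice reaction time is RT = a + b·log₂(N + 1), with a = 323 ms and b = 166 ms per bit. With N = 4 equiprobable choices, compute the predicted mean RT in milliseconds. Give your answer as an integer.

log₂(4 + 1) = log₂(5) = 2.3219.
RT = 323 + 166 × 2.3219 = 323 + 385.4354 = 708.4354 ms.
≈ 708 ms.

708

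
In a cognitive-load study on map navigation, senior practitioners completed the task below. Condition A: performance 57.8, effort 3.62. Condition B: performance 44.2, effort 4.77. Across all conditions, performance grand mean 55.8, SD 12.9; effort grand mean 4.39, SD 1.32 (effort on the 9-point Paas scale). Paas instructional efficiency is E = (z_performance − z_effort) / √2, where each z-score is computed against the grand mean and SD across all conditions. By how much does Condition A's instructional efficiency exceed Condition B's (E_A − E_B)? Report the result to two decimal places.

1.36

Condition A: z_P = (57.8 − 55.8)/12.9 = 0.1550; z_E = (3.62 − 4.39)/1.32 = -0.5833; E_A = (0.1550 − (-0.5833))/√2 = 0.5221.
Condition B: z_P = (44.2 − 55.8)/12.9 = -0.8992; z_E = (4.77 − 4.39)/1.32 = 0.2879; E_B = (-0.8992 − 0.2879)/√2 = -0.8394.
E_A − E_B = 0.5221 − (-0.8394) = 1.3615 ≈ 1.36.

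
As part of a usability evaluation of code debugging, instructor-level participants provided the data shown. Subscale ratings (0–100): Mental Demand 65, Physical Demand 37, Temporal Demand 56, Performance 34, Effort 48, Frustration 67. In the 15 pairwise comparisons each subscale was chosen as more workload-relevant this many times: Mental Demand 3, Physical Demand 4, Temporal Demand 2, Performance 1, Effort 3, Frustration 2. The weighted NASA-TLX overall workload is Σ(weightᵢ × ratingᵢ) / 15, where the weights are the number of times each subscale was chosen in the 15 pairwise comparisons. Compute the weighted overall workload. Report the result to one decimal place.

51.1

The tallies are the weights (they sum to 15).
Weighted sum = 3·65 + 4·37 + 2·56 + 1·34 + 3·48 + 2·67
            = 195 + 148 + 112 + 34 + 144 + 134 = 767.
Overall workload = 767 / 15 = 51.1333 ≈ 51.1.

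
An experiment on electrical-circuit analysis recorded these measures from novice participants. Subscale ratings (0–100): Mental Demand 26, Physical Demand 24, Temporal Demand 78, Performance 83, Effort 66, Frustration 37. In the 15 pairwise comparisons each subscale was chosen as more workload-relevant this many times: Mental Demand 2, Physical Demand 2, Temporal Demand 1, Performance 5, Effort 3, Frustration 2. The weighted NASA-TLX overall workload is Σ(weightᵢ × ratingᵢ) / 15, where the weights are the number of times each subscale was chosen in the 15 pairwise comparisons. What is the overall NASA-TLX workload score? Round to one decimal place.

57.7

The tallies are the weights (they sum to 15).
Weighted sum = 2·26 + 2·24 + 1·78 + 5·83 + 3·66 + 2·37
            = 52 + 48 + 78 + 415 + 198 + 74 = 865.
Overall workload = 865 / 15 = 57.6667 ≈ 57.7.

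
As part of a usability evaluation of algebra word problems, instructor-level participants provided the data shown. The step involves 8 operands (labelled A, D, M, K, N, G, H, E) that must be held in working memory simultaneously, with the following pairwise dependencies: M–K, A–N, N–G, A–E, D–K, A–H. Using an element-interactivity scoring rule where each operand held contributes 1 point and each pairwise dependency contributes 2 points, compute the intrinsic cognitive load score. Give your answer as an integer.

20

Count of operands held simultaneously: 8.
Count of pairwise dependencies listed: 6.
Element contribution: 8 × 1 = 8.
Interaction contribution: 6 × 2 = 12.
Intrinsic load = 8 + 12 = 20.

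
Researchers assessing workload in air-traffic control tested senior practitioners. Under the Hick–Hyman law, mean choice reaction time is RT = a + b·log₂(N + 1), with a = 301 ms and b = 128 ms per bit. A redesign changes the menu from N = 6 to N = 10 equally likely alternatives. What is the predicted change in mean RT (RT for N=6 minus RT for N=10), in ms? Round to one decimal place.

RT(6) = 301 + 128·log₂(7) = 301 + 128·2.8074 = 660.3472 ms.
RT(10) = 301 + 128·log₂(11) = 301 + 128·3.4594 = 743.8032 ms.
Difference = 660.3472 − 743.8032 = -83.4560 ≈ -83.5 ms.

-83.5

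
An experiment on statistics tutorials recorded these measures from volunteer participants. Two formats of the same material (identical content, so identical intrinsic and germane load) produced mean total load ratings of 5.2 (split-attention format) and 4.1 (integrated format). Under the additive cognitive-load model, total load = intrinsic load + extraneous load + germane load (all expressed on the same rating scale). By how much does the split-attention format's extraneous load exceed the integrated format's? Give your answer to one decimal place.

Intrinsic and germane load are equal across formats, so the difference in total load equals the difference in extraneous load.
Extraneous-load difference = 5.2 − 4.1 = 1.1.

1.1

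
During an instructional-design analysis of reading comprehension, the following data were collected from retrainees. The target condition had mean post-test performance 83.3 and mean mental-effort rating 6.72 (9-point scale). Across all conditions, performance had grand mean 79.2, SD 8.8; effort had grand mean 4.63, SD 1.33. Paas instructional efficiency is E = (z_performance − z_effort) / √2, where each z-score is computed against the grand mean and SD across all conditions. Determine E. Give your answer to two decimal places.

-0.78

z_performance = (83.3 − 79.2) / 8.8 = 4.1000 / 8.8 = 0.4659.
z_effort = (6.72 − 4.63) / 1.33 = 2.0900 / 1.33 = 1.5714.
z_P − z_E = 0.4659 − 1.5714 = -1.1055.
E = -1.1055 / √2 = -1.1055 / 1.41421 = -0.7817 ≈ -0.78.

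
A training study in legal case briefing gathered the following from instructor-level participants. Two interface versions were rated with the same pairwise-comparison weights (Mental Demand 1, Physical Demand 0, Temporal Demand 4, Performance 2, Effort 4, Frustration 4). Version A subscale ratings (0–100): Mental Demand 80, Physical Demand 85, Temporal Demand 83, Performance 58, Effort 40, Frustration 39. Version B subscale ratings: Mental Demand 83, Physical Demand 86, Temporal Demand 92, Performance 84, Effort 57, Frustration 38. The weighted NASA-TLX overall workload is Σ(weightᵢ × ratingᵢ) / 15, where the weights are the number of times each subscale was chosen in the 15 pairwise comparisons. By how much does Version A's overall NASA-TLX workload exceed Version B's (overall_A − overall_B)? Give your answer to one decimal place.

Version A weighted sum = 1·80 + 0·85 + 4·83 + 2·58 + 4·40 + 4·39 = 80 + 0 + 332 + 116 + 160 + 156 = 844; overall_A = 844/15 = 56.2667.
Version B weighted sum = 1·83 + 0·86 + 4·92 + 2·84 + 4·57 + 4·38 = 83 + 0 + 368 + 168 + 228 + 152 = 999; overall_B = 999/15 = 66.6000.
Difference = 56.2667 − 66.6000 = -10.3333 ≈ -10.3.

-10.3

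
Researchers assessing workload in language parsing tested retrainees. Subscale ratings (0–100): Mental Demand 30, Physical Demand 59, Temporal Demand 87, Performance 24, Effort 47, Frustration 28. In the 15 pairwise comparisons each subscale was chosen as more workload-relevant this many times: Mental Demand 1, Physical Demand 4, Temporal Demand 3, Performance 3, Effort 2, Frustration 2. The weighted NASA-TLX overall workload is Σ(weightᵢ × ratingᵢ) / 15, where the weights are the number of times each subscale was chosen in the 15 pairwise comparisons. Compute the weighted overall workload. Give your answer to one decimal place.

49.9

The tallies are the weights (they sum to 15).
Weighted sum = 1·30 + 4·59 + 3·87 + 3·24 + 2·47 + 2·28
            = 30 + 236 + 261 + 72 + 94 + 56 = 749.
Overall workload = 749 / 15 = 49.9333 ≈ 49.9.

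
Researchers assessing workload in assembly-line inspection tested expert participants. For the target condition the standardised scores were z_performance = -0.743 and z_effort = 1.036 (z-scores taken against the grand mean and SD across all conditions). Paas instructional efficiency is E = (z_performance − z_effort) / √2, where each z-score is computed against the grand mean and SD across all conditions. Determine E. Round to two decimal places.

-1.26

z_P − z_E = -0.743 − 1.036 = -1.7790.
E = -1.7790 / √2 = -1.7790 / 1.41421 = -1.2579 ≈ -1.26.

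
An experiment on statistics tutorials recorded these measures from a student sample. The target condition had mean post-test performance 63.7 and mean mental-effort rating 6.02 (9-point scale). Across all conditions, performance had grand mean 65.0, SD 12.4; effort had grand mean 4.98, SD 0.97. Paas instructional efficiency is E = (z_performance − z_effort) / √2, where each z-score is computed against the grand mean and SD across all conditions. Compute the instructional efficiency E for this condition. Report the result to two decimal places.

z_performance = (63.7 − 65.0) / 12.4 = -1.3000 / 12.4 = -0.1048.
z_effort = (6.02 − 4.98) / 0.97 = 1.0400 / 0.97 = 1.0722.
z_P − z_E = -0.1048 − 1.0722 = -1.1770.
E = -1.1770 / √2 = -1.1770 / 1.41421 = -0.8323 ≈ -0.83.

-0.83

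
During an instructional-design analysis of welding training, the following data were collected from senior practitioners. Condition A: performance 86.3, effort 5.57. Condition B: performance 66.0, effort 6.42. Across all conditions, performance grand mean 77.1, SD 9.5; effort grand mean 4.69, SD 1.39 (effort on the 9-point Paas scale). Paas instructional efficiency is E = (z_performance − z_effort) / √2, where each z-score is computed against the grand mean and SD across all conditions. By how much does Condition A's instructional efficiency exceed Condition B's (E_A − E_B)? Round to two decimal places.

Condition A: z_P = (86.3 − 77.1)/9.5 = 0.9684; z_E = (5.57 − 4.69)/1.39 = 0.6331; E_A = (0.9684 − 0.6331)/√2 = 0.2371.
Condition B: z_P = (66.0 − 77.1)/9.5 = -1.1684; z_E = (6.42 − 4.69)/1.39 = 1.2446; E_B = (-1.1684 − 1.2446)/√2 = -1.7062.
E_A − E_B = 0.2371 − (-1.7062) = 1.9433 ≈ 1.94.

1.94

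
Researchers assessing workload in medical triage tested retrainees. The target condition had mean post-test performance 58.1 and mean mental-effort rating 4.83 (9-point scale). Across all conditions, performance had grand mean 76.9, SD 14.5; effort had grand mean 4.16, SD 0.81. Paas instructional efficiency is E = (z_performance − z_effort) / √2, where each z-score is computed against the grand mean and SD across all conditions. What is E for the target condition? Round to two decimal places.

-1.50

z_performance = (58.1 − 76.9) / 14.5 = -18.8000 / 14.5 = -1.2966.
z_effort = (4.83 − 4.16) / 0.81 = 0.6700 / 0.81 = 0.8272.
z_P − z_E = -1.2966 − 0.8272 = -2.1238.
E = -2.1238 / √2 = -2.1238 / 1.41421 = -1.5018 ≈ -1.50.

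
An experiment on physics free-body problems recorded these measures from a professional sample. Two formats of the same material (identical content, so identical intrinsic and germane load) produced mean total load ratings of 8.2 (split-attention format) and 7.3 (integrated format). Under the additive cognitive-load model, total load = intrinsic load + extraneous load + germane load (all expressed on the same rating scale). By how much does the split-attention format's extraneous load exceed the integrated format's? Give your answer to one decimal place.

Intrinsic and germane load are equal across formats, so the difference in total load equals the difference in extraneous load.
Extraneous-load difference = 8.2 − 7.3 = 0.9.

0.9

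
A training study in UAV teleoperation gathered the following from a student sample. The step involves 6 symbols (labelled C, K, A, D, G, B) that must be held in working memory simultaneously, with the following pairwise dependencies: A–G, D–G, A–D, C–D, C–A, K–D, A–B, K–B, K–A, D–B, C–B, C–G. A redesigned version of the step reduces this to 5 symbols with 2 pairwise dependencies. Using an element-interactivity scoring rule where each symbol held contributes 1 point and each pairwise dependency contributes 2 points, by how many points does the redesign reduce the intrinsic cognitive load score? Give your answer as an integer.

Original: 6 × 1 + 12 × 2 = 6 + 24 = 30.
Redesigned: 5 × 1 + 2 × 2 = 5 + 4 = 9.
Reduction = 30 − 9 = 21.

21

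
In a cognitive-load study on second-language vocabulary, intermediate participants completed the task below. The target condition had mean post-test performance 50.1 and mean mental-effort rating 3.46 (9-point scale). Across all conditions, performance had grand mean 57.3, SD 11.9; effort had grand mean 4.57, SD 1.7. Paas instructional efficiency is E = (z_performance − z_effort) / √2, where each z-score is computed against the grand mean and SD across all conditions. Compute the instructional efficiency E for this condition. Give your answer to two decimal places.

0.03

z_performance = (50.1 − 57.3) / 11.9 = -7.2000 / 11.9 = -0.6050.
z_effort = (3.46 − 4.57) / 1.7 = -1.1100 / 1.7 = -0.6529.
z_P − z_E = -0.6050 − (-0.6529) = 0.0479.
E = 0.0479 / √2 = 0.0479 / 1.41421 = 0.0339 ≈ 0.03.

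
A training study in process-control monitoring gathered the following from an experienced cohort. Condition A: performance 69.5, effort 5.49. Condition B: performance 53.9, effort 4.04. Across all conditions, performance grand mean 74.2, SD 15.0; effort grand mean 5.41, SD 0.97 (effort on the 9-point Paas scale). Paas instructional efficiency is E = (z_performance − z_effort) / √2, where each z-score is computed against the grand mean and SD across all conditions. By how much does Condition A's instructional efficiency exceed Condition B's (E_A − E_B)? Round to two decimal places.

Condition A: z_P = (69.5 − 74.2)/15.0 = -0.3133; z_E = (5.49 − 5.41)/0.97 = 0.0825; E_A = (-0.3133 − 0.0825)/√2 = -0.2799.
Condition B: z_P = (53.9 − 74.2)/15.0 = -1.3533; z_E = (4.04 − 5.41)/0.97 = -1.4124; E_B = (-1.3533 − (-1.4124))/√2 = 0.0418.
E_A − E_B = -0.2799 − 0.0418 = -0.3217 ≈ -0.32.

-0.32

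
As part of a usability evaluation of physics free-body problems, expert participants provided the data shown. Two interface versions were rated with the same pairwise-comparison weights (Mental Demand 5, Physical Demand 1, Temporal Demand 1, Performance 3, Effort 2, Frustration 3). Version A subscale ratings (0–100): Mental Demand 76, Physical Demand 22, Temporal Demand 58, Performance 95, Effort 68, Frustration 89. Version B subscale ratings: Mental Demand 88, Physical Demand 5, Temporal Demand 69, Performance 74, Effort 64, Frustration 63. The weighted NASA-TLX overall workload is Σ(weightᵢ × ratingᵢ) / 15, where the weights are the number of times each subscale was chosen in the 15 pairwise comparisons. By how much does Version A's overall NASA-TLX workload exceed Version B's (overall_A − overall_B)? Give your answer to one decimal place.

Version A weighted sum = 5·76 + 1·22 + 1·58 + 3·95 + 2·68 + 3·89 = 380 + 22 + 58 + 285 + 136 + 267 = 1148; overall_A = 1148/15 = 76.5333.
Version B weighted sum = 5·88 + 1·5 + 1·69 + 3·74 + 2·64 + 3·63 = 440 + 5 + 69 + 222 + 128 + 189 = 1053; overall_B = 1053/15 = 70.2000.
Difference = 76.5333 − 70.2000 = 6.3333 ≈ 6.3.

6.3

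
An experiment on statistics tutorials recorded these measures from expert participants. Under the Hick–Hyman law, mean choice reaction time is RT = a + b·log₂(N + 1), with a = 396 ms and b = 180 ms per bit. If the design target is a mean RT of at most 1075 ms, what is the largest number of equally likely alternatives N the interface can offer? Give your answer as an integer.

Set 396 + 180·log₂(N + 1) ≤ 1075.
log₂(N + 1) ≤ (1075 − 396) / 180 = 3.7722.
N + 1 ≤ 2^3.7722 = 13.6630.
N ≤ 12.6630, so the largest integer N is 12.

12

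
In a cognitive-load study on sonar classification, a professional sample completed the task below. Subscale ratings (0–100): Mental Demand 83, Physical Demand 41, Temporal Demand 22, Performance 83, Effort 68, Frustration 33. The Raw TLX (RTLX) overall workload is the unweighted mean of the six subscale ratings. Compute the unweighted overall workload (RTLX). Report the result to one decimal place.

Sum of ratings = 83 + 41 + 22 + 83 + 68 + 33 = 330.
RTLX = 330 / 6 = 55.0000 ≈ 55.0.

55.0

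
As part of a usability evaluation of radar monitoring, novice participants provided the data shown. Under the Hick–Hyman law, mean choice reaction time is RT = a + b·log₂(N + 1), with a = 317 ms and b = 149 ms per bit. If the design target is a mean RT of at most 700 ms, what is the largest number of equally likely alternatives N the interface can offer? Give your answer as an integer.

Set 317 + 149·log₂(N + 1) ≤ 700.
log₂(N + 1) ≤ (700 − 317) / 149 = 2.5705.
N + 1 ≤ 2^2.5705 = 5.9402.
N ≤ 4.9402, so the largest integer N is 4.

4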